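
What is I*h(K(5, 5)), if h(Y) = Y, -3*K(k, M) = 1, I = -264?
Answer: 88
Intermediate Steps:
K(k, M) = -⅓ (K(k, M) = -⅓*1 = -⅓)
I*h(K(5, 5)) = -264*(-⅓) = 88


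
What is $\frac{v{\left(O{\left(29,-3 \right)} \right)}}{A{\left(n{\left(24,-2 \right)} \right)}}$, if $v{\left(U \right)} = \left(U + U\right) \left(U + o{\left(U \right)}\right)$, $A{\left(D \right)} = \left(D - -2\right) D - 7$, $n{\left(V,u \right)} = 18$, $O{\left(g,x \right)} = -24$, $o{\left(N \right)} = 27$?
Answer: $- \frac{144}{353} \approx -0.40793$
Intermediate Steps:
$A{\left(D \right)} = -7 + D \left(2 + D\right)$ ($A{\left(D \right)} = \left(D + 2\right) D - 7 = \left(2 + D\right) D - 7 = D \left(2 + D\right) - 7 = -7 + D \left(2 + D\right)$)
$v{\left(U \right)} = 2 U \left(27 + U\right)$ ($v{\left(U \right)} = \left(U + U\right) \left(U + 27\right) = 2 U \left(27 + U\right)$)
$\frac{v{\left(O{\left(29,-3 \right)} \right)}}{A{\left(n{\left(24,-2 \right)} \right)}} = \frac{2 \left(-24\right) \left(27 - 24\right)}{-7 + 18^{2} + 2 \cdot 18} = \frac{2 \left(-24\right) 3}{-7 + 324 + 36} = - \frac{144}{353}$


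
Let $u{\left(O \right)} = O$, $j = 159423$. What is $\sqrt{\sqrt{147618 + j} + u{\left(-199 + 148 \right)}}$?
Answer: $\sqrt{-51 + \sqrt{307041}} \approx 22.43$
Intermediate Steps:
$\sqrt{\sqrt{147618 + j} + u{\left(-199 + 148 \right)}} = \sqrt{\sqrt{147618 + 159423} + \left(-199 + 148\right)} = \sqrt{\sqrt{307041} - 51} = \sqrt{-51 + \sqrt{307041}}$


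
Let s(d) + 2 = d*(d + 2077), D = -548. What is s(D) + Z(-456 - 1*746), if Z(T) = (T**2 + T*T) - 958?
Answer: 2050756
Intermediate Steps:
Z(T) = -958 + 2*T**2 (Z(T) = (T**2 + T**2) - 958 = 2*T**2 - 958 = -958 + 2*T**2)
s(d) = -2 + d*(2077 + d) (s(d) = -2 + d*(d + 2077) = -2 + d*(2077 + d))
s(D) + Z(-456 - 1*746) = (-2 + (-548)**2 + 2077*(-548)) + (-958 + 2*(-456 - 1*746)**2) = (-2 + 300304 - 1138196) + (-958 + 2*(-456 - 746)**2) = -837894 + (-958 + 2*(-1202)**2) = -837894 + (-958 + 2*1444804) = -837894 + (-958 + 2889608) = -837894 + 2888650 = 2050756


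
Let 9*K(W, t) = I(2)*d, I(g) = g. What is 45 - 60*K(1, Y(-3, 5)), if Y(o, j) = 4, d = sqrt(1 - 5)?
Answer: 45 - 80*I/3 ≈ 45.0 - 26.667*I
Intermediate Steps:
d = 2*I (d = sqrt(-4) = 2*I ≈ 2.0*I)
K(W, t) = 4*I/9 (K(W, t) = (2*(2*I))/9 = (4*I)/9 = 4*I/9)
45 - 60*K(1, Y(-3, 5)) = 45 - 80*I/3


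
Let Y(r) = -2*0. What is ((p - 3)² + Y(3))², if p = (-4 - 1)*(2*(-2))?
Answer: 83521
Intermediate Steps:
p = 20 (p = -5*(-4) = 20)
Y(r) = 0
((p - 3)² + Y(3))² = ((20 - 3)² + 0)² = (17² + 0)² = (289 + 0)² = 289² = 83521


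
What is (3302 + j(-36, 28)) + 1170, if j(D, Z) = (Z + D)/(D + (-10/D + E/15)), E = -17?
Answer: 14834344/3317 ≈ 4472.2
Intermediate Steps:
j(D, Z) = (D + Z)/(-17/15 + D - 10/D) (j(D, Z) = (Z + D)/(D + (-10/D - 17/15)) = (D + Z)/(D + (-10/D - 17*1/15)) = (D + Z)/(D + (-10/D - 17/15)) = (D + Z)/(D + (-17/15 - 10/D)) = (D + Z)/(-17/15 + D - 10/D))
(3302 + j(-36, 28)) + 1170 = (3302 + 15*(-36)*(-36 + 28)/(-150 - 17*(-36) + 15*(-36)²)) + 1170 = (3302 + 15*(-36)*(-8)/(-150 + 612 + 15*1296)) + 1170 = (3302 + 15*(-36)*(-8)/(-150 + 612 + 19440)) + 1170 = (3302 + 15*(-36)*(-8)/19902) + 1170 = (3302 + 15*(-36)*(1/19902)*(-8)) + 1170 = (3302 + 720/3317) + 1170 = 10953454/3317 + 1170 = 14834344/3317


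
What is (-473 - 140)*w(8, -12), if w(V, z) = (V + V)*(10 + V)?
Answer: -176544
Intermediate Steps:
w(V, z) = 2*V*(10 + V) (w(V, z) = (2*V)*(10 + V) = 2*V*(10 + V))
(-473 - 140)*w(8, -12) = (-473 - 140)*(2*8*(10 + 8)) = -1226*8*18 = -613*288 = -176544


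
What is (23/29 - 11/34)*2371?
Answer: 1097773/986 ≈ 1113.4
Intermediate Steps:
(23/29 - 11/34)*2371 = (463/986)*2371 = 1097773/986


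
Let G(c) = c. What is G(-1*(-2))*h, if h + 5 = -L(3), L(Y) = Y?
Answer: -16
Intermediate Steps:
h = -8 (h = -5 - 1*3 = -5 - 3 = -8)
G(-1*(-2))*h = -1*(-2)*(-8) = 2*(-8) = -16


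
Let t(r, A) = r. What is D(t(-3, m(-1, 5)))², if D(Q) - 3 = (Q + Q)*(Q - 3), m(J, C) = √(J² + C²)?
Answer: 1521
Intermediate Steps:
m(J, C) = √(C² + J²)
D(Q) = 3 + 2*Q*(-3 + Q) (D(Q) = 3 + (Q + Q)*(Q - 3) = 3 + (2*Q)*(-3 + Q) = 3 + 2*Q*(-3 + Q))
D(t(-3, m(-1, 5)))² = (3 - 6*(-3) + 2*(-3)²)² = (3 + 18 + 2*9)² = (3 + 18 + 18)² = 39² = 1521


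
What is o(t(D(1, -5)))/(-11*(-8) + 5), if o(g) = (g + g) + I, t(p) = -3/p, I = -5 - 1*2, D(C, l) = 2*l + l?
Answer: -11/155 ≈ -0.070968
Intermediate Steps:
D(C, l) = 3*l
I = -7 (I = -5 - 2 = -7)
o(g) = -7 + 2*g (o(g) = (g + g) - 7 = 2*g - 7 = -7 + 2*g)
o(t(D(1, -5)))/(-11*(-8) + 5) = (-7 + 2*(-3/(3*(-5))))/(-11*(-8) + 5) = (-7 + 2*(-3/(-15)))/(88 + 5) = (-7 + 2*(-3*(-1/15)))/93 = (-7 + 2*(⅕))*(1/93) = (-7 + ⅖)*(1/93) = -33/5*1/93 = -11/155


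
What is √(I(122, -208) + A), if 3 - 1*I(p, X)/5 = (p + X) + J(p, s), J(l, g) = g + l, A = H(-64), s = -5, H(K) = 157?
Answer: √17 ≈ 4.1231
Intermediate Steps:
A = 157
I(p, X) = 40 - 10*p - 5*X (I(p, X) = 15 - 5*((p + X) + (-5 + p)) = 15 - 5*((X + p) + (-5 + p)) = 15 - 5*(-5 + X + 2*p) = 15 + (25 - 10*p - 5*X) = 40 - 10*p - 5*X)
√(I(122, -208) + A) = √((40 - 10*122 - 5*(-208)) + 157) = √((40 - 1220 + 1040) + 157) = √(-140 + 157) = √17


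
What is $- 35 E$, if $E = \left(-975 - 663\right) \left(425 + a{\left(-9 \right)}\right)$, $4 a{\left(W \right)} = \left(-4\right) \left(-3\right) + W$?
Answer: $\frac{48816495}{2} \approx 2.4408 \cdot 10^{7}$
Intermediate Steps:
$a{\left(W \right)} = 3 + \frac{W}{4}$ ($a{\left(W \right)} = \frac{\left(-4\right) \left(-3\right) + W}{4} = \frac{12 + W}{4} = 3 + \frac{W}{4}$)
$E = - \frac{1394757}{2}$ ($E = \left(-975 - 663\right) \left(425 + \left(3 + \frac{1}{4} \left(-9\right)\right)\right) = - 1638 \left(425 + \left(3 - \frac{9}{4}\right)\right) = - 1638 \left(425 + \frac{3}{4}\right) = \left(-1638\right) \frac{1703}{4} = - \frac{1394757}{2} \approx -6.9738 \cdot 10^{5}$)
$- 35 E = \left(-35\right) \left(- \frac{1394757}{2}\right) = \frac{48816495}{2}$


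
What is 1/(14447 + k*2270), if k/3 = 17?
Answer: 1/130217 ≈ 7.6795e-6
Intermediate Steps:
k = 51 (k = 3*17 = 51)
1/(14447 + k*2270) = 1/(14447 + 51*2270) = 1/(14447 + 115770) = 1/130217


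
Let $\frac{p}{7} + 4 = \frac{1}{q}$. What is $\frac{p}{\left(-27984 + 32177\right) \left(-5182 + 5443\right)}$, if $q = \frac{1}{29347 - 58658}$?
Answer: $- \frac{29315}{156339} \approx -0.18751$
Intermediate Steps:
$q = - \frac{1}{29311}$ ($q = \frac{1}{-29311} = - \frac{1}{29311} \approx -3.4117 \cdot 10^{-5}$)
$p = -205205$ ($p = -28 + \frac{7}{- \frac{1}{29311}} = -28 + 7 \left(-29311\right) = -28 - 205177 = -205205$)
$\frac{p}{\left(-27984 + 32177\right) \left(-5182 + 5443\right)} = - \frac{205205}{\left(-27984 + 32177\right) \left(-5182 + 5443\right)} = - \frac{205205}{4193 \cdot 261} = - \frac{205205}{1094373} = \left(-205205\right) \frac{1}{1094373} = - \frac{29315}{156339}$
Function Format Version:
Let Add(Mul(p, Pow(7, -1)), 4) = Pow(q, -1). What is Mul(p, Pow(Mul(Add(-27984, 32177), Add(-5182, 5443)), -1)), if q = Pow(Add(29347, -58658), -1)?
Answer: Rational(-29315, 156339) ≈ -0.18751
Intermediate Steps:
q = Rational(-1, 29311) (q = Pow(-29311, -1) = Rational(-1, 29311) ≈ -3.4117e-5)
p = -205205 (p = Add(-28, Mul(7, Pow(Rational(-1, 29311), -1))) = Add(-28, Mul(7, -29311)) = Add(-28, -205177) = -205205)
Mul(p, Pow(Mul(Add(-27984, 32177), Add(-5182, 5443)), -1)) = Mul(-205205, Pow(Mul(Add(-27984, 32177), Add(-5182, 5443)), -1)) = Mul(-205205, Pow(Mul(4193, 261), -1)) = Mul(-205205, Pow(1094373, -1)) = Mul(-205205, Rational(1, 1094373)) = Rational(-29315, 156339)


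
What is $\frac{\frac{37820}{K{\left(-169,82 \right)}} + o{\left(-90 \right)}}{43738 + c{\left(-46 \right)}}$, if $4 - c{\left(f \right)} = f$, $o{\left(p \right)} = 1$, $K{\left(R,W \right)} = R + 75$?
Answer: $- \frac{18863}{2058036} \approx -0.0091655$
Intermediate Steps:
$K{\left(R,W \right)} = 75 + R$
$c{\left(f \right)} = 4 - f$
$\frac{\frac{37820}{K{\left(-169,82 \right)}} + o{\left(-90 \right)}}{43738 + c{\left(-46 \right)}} = \frac{\frac{37820}{75 - 169} + 1}{43738 + \left(4 - -46\right)} = \frac{\frac{37820}{-94} + 1}{43738 + \left(4 + 46\right)} = \frac{37820 \left(- \frac{1}{94}\right) + 1}{43738 + 50} = \frac{- \frac{18910}{47} + 1}{43788} = \left(- \frac{18863}{47}\right) \frac{1}{43788} = - \frac{18863}{2058036}$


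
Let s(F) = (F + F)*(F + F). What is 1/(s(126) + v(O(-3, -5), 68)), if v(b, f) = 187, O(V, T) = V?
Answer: 1/63691 ≈ 1.5701e-5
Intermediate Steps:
s(F) = 4*F**2 (s(F) = (2*F)*(2*F) = 4*F**2)
1/(s(126) + v(O(-3, -5), 68)) = 1/(4*126**2 + 187) = 1/(4*15876 + 187) = 1/(63504 + 187) = 1/63691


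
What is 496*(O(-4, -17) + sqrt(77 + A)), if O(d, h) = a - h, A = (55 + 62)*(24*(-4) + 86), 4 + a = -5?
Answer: 3968 + 496*I*sqrt(1093) ≈ 3968.0 + 16398.0*I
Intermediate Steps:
a = -9 (a = -4 - 5 = -9)
A = -1170 (A = 117*(-96 + 86) = 117*(-10) = -1170)
O(d, h) = -9 - h
496*(O(-4, -17) + sqrt(77 + A)) = 496*((-9 - 1*(-17)) + sqrt(77 - 1170)) = 496*((-9 + 17) + sqrt(-1093)) = 496*(8 + I*sqrt(1093)) = 3968 + 496*I*sqrt(1093)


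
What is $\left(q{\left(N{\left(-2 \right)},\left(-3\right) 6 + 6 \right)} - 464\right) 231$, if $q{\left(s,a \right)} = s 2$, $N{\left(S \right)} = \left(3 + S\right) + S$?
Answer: $-107646$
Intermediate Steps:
$N{\left(S \right)} = 3 + 2 S$
$q{\left(s,a \right)} = 2 s$
$\left(q{\left(N{\left(-2 \right)},\left(-3\right) 6 + 6 \right)} - 464\right) 231 = \left(2 \left(3 + 2 \left(-2\right)\right) - 464\right) 231 = \left(2 \left(3 - 4\right) - 464\right) 231 = \left(2 \left(-1\right) - 464\right) 231 = \left(-2 - 464\right) 231 = \left(-466\right) 231 = -107646$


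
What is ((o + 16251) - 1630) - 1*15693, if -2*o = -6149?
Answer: 4005/2 ≈ 2002.5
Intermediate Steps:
o = 6149/2 (o = -1/2*(-6149) = 6149/2 ≈ 3074.5)
((o + 16251) - 1630) - 1*15693 = ((6149/2 + 16251) - 1630) - 1*15693 = (38651/2 - 1630) - 15693 = 35391/2 - 15693 = 4005/2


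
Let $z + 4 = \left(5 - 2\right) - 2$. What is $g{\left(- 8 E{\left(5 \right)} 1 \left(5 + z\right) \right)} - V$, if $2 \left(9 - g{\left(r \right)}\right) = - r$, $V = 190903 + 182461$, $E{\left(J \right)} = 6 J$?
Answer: $-373595$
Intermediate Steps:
$V = 373364$
$z = -3$ ($z = -4 + \left(\left(5 - 2\right) - 2\right) = -4 + \left(3 - 2\right) = -4 + 1 = -3$)
$g{\left(r \right)} = 9 + \frac{r}{2}$ ($g{\left(r \right)} = 9 - \frac{\left(-1\right) r}{2} = 9 + \frac{r}{2}$)
$g{\left(- 8 E{\left(5 \right)} 1 \left(5 + z\right) \right)} - V = \left(9 + \frac{- 8 \cdot 6 \cdot 5 \cdot 1 \left(5 - 3\right)}{2}\right) - 373364 = \left(9 + \frac{\left(-8\right) 30 \cdot 1 \cdot 2}{2}\right) - 373364 = \left(9 + \frac{\left(-240\right) 2}{2}\right) - 373364 = \left(9 + \frac{1}{2} \left(-480\right)\right) - 373364 = \left(9 - 240\right) - 373364 = -231 - 373364 = -373595$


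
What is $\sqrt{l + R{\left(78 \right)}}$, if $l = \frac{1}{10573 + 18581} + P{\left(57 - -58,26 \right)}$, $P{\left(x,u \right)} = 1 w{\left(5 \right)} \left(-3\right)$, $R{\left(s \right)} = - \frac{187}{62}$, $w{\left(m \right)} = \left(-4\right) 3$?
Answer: $\frac{\sqrt{6735374831226}}{451887} \approx 5.7432$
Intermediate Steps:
$w{\left(m \right)} = -12$
$R{\left(s \right)} = - \frac{187}{62}$ ($R{\left(s \right)} = \left(-187\right) \frac{1}{62} = - \frac{187}{62}$)
$P{\left(x,u \right)} = 36$ ($P{\left(x,u \right)} = 1 \left(-12\right) \left(-3\right) = \left(-12\right) \left(-3\right) = 36$)
$l = \frac{1049545}{29154}$ ($l = \frac{1}{10573 + 18581} + 36 = \frac{1}{29154} + 36 = \frac{1049545}{29154} \approx 36.0$)
$\sqrt{l + R{\left(78 \right)}} = \sqrt{\frac{1049545}{29154} - \frac{187}{62}} = \sqrt{\frac{14904998}{451887}} = \frac{\sqrt{6735374831226}}{451887}$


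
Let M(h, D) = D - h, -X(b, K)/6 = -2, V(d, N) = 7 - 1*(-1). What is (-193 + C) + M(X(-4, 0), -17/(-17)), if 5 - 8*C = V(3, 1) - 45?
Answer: -795/4 ≈ -198.75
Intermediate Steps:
V(d, N) = 8 (V(d, N) = 7 + 1 = 8)
X(b, K) = 12 (X(b, K) = -6*(-2) = 12)
C = 21/4 (C = 5/8 - (8 - 45)/8 = 5/8 - 1/8*(-37) = 5/8 + 37/8 = 21/4 ≈ 5.2500)
(-193 + C) + M(X(-4, 0), -17/(-17)) = (-193 + 21/4) + (-17/(-17) - 1*12) = -751/4 + (-17*(-1/17) - 12) = -751/4 + (1 - 12) = -751/4 - 11 = -795/4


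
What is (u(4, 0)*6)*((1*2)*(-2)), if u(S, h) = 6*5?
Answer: -720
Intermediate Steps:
u(S, h) = 30
(u(4, 0)*6)*((1*2)*(-2)) = (30*6)*((1*2)*(-2)) = 180*(2*(-2)) = 180*(-4) = -720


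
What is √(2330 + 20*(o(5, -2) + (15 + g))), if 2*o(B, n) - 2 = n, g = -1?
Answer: 3*√290 ≈ 51.088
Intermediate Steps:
o(B, n) = 1 + n/2
√(2330 + 20*(o(5, -2) + (15 + g))) = √(2330 + 20*((1 + (½)*(-2)) + (15 - 1))) = √(2330 + 20*((1 - 1) + 14)) = √(2330 + 20*(0 + 14)) = √(2330 + 20*14) = √(2330 + 280) = √2610 = 3*√290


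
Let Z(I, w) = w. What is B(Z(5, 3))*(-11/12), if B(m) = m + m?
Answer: -11/2 ≈ -5.5000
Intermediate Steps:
B(m) = 2*m
B(Z(5, 3))*(-11/12) = (2*3)*(-11/12) = 6*(-11*1/12) = 6*(-11/12) = -11/2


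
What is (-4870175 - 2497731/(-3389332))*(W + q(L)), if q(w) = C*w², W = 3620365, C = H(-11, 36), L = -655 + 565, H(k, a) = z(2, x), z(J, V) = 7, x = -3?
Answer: -60695978928367711985/3389332 ≈ -1.7908e+13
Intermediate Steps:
H(k, a) = 7
L = -90
C = 7
q(w) = 7*w²
(-4870175 - 2497731/(-3389332))*(W + q(L)) = (-4870175 - 2497731/(-3389332))*(3620365 + 7*(-90)²) = (-4870175 - 2497731*(-1/3389332))*(3620365 + 7*8100) = (-4870175 + 2497731/3389332)*(3620365 + 56700) = -16506637475369/3389332*3677065 = -60695978928367711985/3389332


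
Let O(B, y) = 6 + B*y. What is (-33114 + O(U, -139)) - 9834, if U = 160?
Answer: -65182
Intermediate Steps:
(-33114 + O(U, -139)) - 9834 = (-33114 + (6 + 160*(-139))) - 9834 = (-33114 + (6 - 22240)) - 9834 = (-33114 - 22234) - 9834 = -55348 - 9834 = -65182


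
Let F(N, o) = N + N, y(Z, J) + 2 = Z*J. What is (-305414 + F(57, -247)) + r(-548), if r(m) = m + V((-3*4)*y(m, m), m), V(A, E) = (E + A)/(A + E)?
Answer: -305847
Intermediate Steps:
y(Z, J) = -2 + J*Z (y(Z, J) = -2 + Z*J = -2 + J*Z)
V(A, E) = 1 (V(A, E) = (A + E)/(A + E) = 1)
F(N, o) = 2*N
r(m) = 1 + m (r(m) = m + 1 = 1 + m)
(-305414 + F(57, -247)) + r(-548) = (-305414 + 2*57) + (1 - 548) = (-305414 + 114) - 547 = -305300 - 547 = -305847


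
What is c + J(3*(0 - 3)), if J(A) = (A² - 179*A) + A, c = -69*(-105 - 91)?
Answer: 15207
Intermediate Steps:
c = 13524 (c = -69*(-196) = 13524)
J(A) = A² - 178*A
c + J(3*(0 - 3)) = 13524 + (3*(0 - 3))*(-178 + 3*(0 - 3)) = 13524 + (3*(-3))*(-178 + 3*(-3)) = 13524 - 9*(-178 - 9) = 13524 - 9*(-187) = 13524 + 1683 = 15207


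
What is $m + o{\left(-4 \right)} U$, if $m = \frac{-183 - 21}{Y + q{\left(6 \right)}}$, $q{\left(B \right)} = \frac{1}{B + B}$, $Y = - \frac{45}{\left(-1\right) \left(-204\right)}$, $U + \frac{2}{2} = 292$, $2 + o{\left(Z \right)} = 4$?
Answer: $\frac{14478}{7} \approx 2068.3$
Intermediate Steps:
$o{\left(Z \right)} = 2$ ($o{\left(Z \right)} = -2 + 4 = 2$)
$U = 291$ ($U = -1 + 292 = 291$)
$Y = - \frac{15}{68}$ ($Y = - \frac{45}{204} = \left(-45\right) \frac{1}{204} = - \frac{15}{68} \approx -0.22059$)
$q{\left(B \right)} = \frac{1}{2 B}$
$m = \frac{10404}{7}$ ($m = \frac{-183 - 21}{- \frac{15}{68} + \frac{1}{2 \cdot 6}} = - \frac{204}{- \frac{15}{68} + \frac{1}{2} \cdot \frac{1}{6}} = - \frac{204}{- \frac{15}{68} + \frac{1}{12}} = - \frac{204}{- \frac{7}{51}} = \left(-204\right) \left(- \frac{51}{7}\right) = \frac{10404}{7} \approx 1486.3$)
$m + o{\left(-4 \right)} U = \frac{10404}{7} + 2 \cdot 291 = \frac{10404}{7} + 582 = \frac{14478}{7}$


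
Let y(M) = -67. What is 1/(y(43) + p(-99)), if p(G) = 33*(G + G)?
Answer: -1/6601 ≈ -0.00015149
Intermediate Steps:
p(G) = 66*G (p(G) = 33*(2*G) = 66*G)
1/(y(43) + p(-99)) = 1/(-67 + 66*(-99)) = 1/(-67 - 6534) = 1/(-6601) = -1/6601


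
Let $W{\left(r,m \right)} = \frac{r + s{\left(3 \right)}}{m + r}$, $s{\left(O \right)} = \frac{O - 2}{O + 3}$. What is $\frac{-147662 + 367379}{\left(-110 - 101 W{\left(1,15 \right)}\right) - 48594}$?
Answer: $- \frac{21092832}{4676291} \approx -4.5106$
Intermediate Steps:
$s{\left(O \right)} = \frac{-2 + O}{3 + O}$
$W{\left(r,m \right)} = \frac{\frac{1}{6} + r}{m + r}$ ($W{\left(r,m \right)} = \frac{r + \frac{-2 + 3}{3 + 3}}{m + r} = \frac{r + \frac{1}{6} \cdot 1}{m + r} = \frac{r + \frac{1}{6}}{m + r} = \frac{\frac{1}{6} + r}{m + r}$)
$\frac{-147662 + 367379}{\left(-110 - 101 W{\left(1,15 \right)}\right) - 48594} = \frac{-147662 + 367379}{\left(-110 - 101 \frac{\frac{1}{6} + 1}{15 + 1}\right) - 48594} = \frac{219717}{\left(-110 - 101 \cdot \frac{1}{16} \cdot \frac{7}{6}\right) - 48594} = \frac{219717}{\left(-110 - \frac{707}{96}\right) - 48594} = \frac{219717}{- \frac{11267}{96} - 48594} = \frac{219717}{- \frac{4676291}{96}} = 219717 \left(- \frac{96}{4676291}\right) = - \frac{21092832}{4676291}$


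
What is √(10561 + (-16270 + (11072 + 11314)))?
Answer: 3*√1853 ≈ 129.14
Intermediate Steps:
√(10561 + (-16270 + (11072 + 11314))) = √(10561 + (-16270 + 22386)) = √(10561 + 6116) = √16677 = 3*√1853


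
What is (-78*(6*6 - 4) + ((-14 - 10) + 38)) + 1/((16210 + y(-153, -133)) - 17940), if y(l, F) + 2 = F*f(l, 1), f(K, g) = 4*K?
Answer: -197726047/79664 ≈ -2482.0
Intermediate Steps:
y(l, F) = -2 + 4*F*l (y(l, F) = -2 + F*(4*l) = -2 + 4*F*l)
(-78*(6*6 - 4) + ((-14 - 10) + 38)) + 1/((16210 + y(-153, -133)) - 17940) = (-78*(6*6 - 4) + ((-14 - 10) + 38)) + 1/((16210 + (-2 + 4*(-133)*(-153))) - 17940) = (-78*(36 - 4) + (-24 + 38)) + 1/((16210 + (-2 + 81396)) - 17940) = (-78*32 + 14) + 1/((16210 + 81394) - 17940) = (-2496 + 14) + 1/(97604 - 17940) = -2482 + 1/79664 = -197726047/79664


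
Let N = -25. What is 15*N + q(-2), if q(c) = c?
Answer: -377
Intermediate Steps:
15*N + q(-2) = 15*(-25) - 2 = -375 - 2 = -377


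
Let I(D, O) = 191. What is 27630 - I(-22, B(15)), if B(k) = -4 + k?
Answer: 27439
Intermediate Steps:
27630 - I(-22, B(15)) = 27630 - 1*191 = 27630 - 191 = 27439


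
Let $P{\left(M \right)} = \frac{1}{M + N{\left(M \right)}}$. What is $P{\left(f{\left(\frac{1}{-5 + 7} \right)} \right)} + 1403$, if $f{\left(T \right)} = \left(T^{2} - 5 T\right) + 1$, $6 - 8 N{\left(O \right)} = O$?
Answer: $\frac{15401}{11} \approx 1400.1$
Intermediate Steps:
$N{\left(O \right)} = \frac{3}{4} - \frac{O}{8}$
$f{\left(T \right)} = 1 + T^{2} - 5 T$
$P{\left(M \right)} = \frac{1}{\frac{3}{4} + \frac{7 M}{8}}$ ($P{\left(M \right)} = \frac{1}{M - \left(- \frac{3}{4} + \frac{M}{8}\right)} = \frac{1}{\frac{3}{4} + \frac{7 M}{8}}$)
$P{\left(f{\left(\frac{1}{-5 + 7} \right)} \right)} + 1403 = \frac{8}{6 + 7 \left(1 + \left(\frac{1}{-5 + 7}\right)^{2} - \frac{5}{-5 + 7}\right)} + 1403 = \frac{8}{6 + 7 \left(1 + \left(\frac{1}{2}\right)^{2} - \frac{5}{2}\right)} + 1403 = \frac{8}{6 + 7 \left(1 + \frac{1}{4} - \frac{5}{2}\right)} + 1403 = \frac{8}{6 + 7 \left(- \frac{5}{4}\right)} + 1403 = \frac{8}{6 - \frac{35}{4}} + 1403 = \frac{8}{- \frac{11}{4}} + 1403 = 8 \left(- \frac{4}{11}\right) + 1403 = - \frac{32}{11} + 1403 = \frac{15401}{11}$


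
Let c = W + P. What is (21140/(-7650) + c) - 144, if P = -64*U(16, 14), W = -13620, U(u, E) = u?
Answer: -11314934/765 ≈ -14791.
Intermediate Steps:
P = -1024 (P = -64*16 = -1024)
c = -14644 (c = -13620 - 1024 = -14644)
(21140/(-7650) + c) - 144 = (21140/(-7650) - 14644) - 144 = (21140*(-1/7650) - 14644) - 144 = (-2114/765 - 14644) - 144 = -11204774/765 - 144 = -11314934/765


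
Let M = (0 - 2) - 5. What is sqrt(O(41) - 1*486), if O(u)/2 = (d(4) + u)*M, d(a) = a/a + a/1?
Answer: I*sqrt(1130) ≈ 33.615*I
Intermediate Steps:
M = -7 (M = -2 - 5 = -7)
d(a) = 1 + a (d(a) = 1 + a*1 = 1 + a)
O(u) = -70 - 14*u (O(u) = 2*(((1 + 4) + u)*(-7)) = 2*((5 + u)*(-7)) = 2*(-35 - 7*u) = -70 - 14*u)
sqrt(O(41) - 1*486) = sqrt((-70 - 14*41) - 1*486) = sqrt((-70 - 574) - 486) = sqrt(-644 - 486) = sqrt(-1130) = I*sqrt(1130)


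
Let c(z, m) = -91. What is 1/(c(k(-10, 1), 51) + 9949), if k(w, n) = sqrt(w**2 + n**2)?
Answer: 1/9858 ≈ 0.00010144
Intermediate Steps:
k(w, n) = sqrt(n**2 + w**2)
1/(c(k(-10, 1), 51) + 9949) = 1/(-91 + 9949) = 1/9858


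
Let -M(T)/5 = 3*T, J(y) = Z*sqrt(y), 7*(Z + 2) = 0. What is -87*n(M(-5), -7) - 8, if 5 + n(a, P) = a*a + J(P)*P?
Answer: -488948 - 1218*I*sqrt(7) ≈ -4.8895e+5 - 3222.5*I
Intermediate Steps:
Z = -2 (Z = -2 + (1/7)*0 = -2 + 0 = -2)
J(y) = -2*sqrt(y)
M(T) = -15*T
n(a, P) = -5 + a**2 - 2*P**(3/2) (n(a, P) = -5 + (a*a + (-2*sqrt(P))*P) = -5 + (a**2 - 2*P**(3/2)) = -5 + a**2 - 2*P**(3/2))
-87*n(M(-5), -7) - 8 = -87*(-5 + (-15*(-5))**2 - (-14)*I*sqrt(7)) - 8 = -87*(-5 + 75**2 - (-14)*I*sqrt(7)) - 8 = -87*(-5 + 5625 + 14*I*sqrt(7)) - 8 = -87*(5620 + 14*I*sqrt(7)) - 8 = (-488940 - 1218*I*sqrt(7)) - 8 = -488948 - 1218*I*sqrt(7)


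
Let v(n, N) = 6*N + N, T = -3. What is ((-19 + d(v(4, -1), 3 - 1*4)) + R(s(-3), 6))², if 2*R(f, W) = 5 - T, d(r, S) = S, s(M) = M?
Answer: 256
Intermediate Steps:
v(n, N) = 7*N
R(f, W) = 4 (R(f, W) = (5 - 1*(-3))/2 = (5 + 3)/2 = (½)*8 = 4)
((-19 + d(v(4, -1), 3 - 1*4)) + R(s(-3), 6))² = ((-19 + (3 - 1*4)) + 4)² = ((-19 + (3 - 4)) + 4)² = ((-19 - 1) + 4)² = (-20 + 4)² = (-16)² = 256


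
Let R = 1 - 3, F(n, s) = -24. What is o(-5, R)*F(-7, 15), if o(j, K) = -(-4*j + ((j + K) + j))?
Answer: 192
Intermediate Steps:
R = -2
o(j, K) = -K + 2*j (o(j, K) = -(-4*j + ((K + j) + j)) = -(-4*j + (K + 2*j)) = -(K - 2*j) = -K + 2*j)
o(-5, R)*F(-7, 15) = (-1*(-2) + 2*(-5))*(-24) = (2 - 10)*(-24) = -8*(-24) = 192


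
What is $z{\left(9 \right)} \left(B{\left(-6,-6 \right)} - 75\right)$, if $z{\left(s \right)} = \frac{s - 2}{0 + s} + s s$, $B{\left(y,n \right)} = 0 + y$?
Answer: $-6624$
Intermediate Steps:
$B{\left(y,n \right)} = y$
$z{\left(s \right)} = s^{2} + \frac{-2 + s}{s}$ ($z{\left(s \right)} = \frac{-2 + s}{s} + s^{2} = s^{2} + \frac{-2 + s}{s}$)
$z{\left(9 \right)} \left(B{\left(-6,-6 \right)} - 75\right) = \frac{-2 + 9 + 9^{3}}{9} \left(-6 - 75\right) = \frac{-2 + 9 + 729}{9} \left(-81\right) = \frac{1}{9} \cdot 736 \left(-81\right) = \frac{736}{9} \left(-81\right) = -6624$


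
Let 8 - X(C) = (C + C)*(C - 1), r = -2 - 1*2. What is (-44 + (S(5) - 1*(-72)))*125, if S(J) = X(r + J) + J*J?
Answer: 7625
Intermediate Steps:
r = -4 (r = -2 - 2 = -4)
X(C) = 8 - 2*C*(-1 + C) (X(C) = 8 - (C + C)*(C - 1) = 8 - 2*C*(-1 + C))
S(J) = J**2 - 2*(-4 + J)**2 + 2*J (S(J) = (8 - 2*(-4 + J)**2 + 2*(-4 + J)) + J*J = (8 - 2*(-4 + J)**2 + (-8 + 2*J)) + J**2 = (-2*(-4 + J)**2 + 2*J) + J**2 = J**2 - 2*(-4 + J)**2 + 2*J)
(-44 + (S(5) - 1*(-72)))*125 = (-44 + ((-32 - 1*5**2 + 18*5) - 1*(-72)))*125 = (-44 + ((-32 - 1*25 + 90) + 72))*125 = (-44 + ((-32 - 25 + 90) + 72))*125 = (-44 + (33 + 72))*125 = (-44 + 105)*125 = 61*125 = 7625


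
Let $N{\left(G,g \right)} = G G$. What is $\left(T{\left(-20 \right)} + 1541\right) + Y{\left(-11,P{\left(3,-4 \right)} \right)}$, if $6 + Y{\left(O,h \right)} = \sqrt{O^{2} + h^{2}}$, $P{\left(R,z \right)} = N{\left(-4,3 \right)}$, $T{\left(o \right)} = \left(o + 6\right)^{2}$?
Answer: $1731 + \sqrt{377} \approx 1750.4$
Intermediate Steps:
$N{\left(G,g \right)} = G^{2}$
$T{\left(o \right)} = \left(6 + o\right)^{2}$
$P{\left(R,z \right)} = 16$ ($P{\left(R,z \right)} = \left(-4\right)^{2} = 16$)
$Y{\left(O,h \right)} = -6 + \sqrt{O^{2} + h^{2}}$
$\left(T{\left(-20 \right)} + 1541\right) + Y{\left(-11,P{\left(3,-4 \right)} \right)} = \left(\left(6 - 20\right)^{2} + 1541\right) - \left(6 - \sqrt{\left(-11\right)^{2} + 16^{2}}\right) = \left(\left(-14\right)^{2} + 1541\right) - \left(6 - \sqrt{121 + 256}\right) = \left(196 + 1541\right) - \left(6 - \sqrt{377}\right) = 1737 - \left(6 - \sqrt{377}\right) = 1731 + \sqrt{377}$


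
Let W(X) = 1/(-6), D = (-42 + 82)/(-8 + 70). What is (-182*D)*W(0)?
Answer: 1820/93 ≈ 19.570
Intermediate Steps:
D = 20/31 (D = 40/62 = 40*(1/62) = 20/31 ≈ 0.64516)
W(X) = -1/6
(-182*D)*W(0) = -182*20/31*(-1/6) = -3640/31*(-1/6) = 1820/93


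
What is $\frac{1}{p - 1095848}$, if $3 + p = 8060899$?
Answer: $\frac{1}{6965048} \approx 1.4357 \cdot 10^{-7}$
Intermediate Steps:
$p = 8060896$ ($p = -3 + 8060899 = 8060896$)
$\frac{1}{p - 1095848} = \frac{1}{8060896 - 1095848} = \frac{1}{6965048}$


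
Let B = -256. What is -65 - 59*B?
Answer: 15039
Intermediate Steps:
-65 - 59*B = -65 - 59*(-256) = -65 + 15104 = 15039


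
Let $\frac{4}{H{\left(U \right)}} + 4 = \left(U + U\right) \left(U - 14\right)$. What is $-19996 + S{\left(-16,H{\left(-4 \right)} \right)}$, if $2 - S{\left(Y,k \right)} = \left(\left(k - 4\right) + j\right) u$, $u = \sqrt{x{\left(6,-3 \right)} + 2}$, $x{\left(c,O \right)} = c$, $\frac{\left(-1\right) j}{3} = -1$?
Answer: $-19994 + \frac{68 \sqrt{2}}{35} \approx -19991.0$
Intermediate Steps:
$j = 3$ ($j = \left(-3\right) \left(-1\right) = 3$)
$H{\left(U \right)} = \frac{4}{-4 + 2 U \left(-14 + U\right)}$ ($H{\left(U \right)} = \frac{4}{-4 + \left(U + U\right) \left(U - 14\right)} = \frac{4}{-4 + 2 U \left(-14 + U\right)}$)
$u = 2 \sqrt{2}$ ($u = \sqrt{6 + 2} = \sqrt{8} = 2 \sqrt{2} \approx 2.8284$)
$S{\left(Y,k \right)} = 2 - 2 \sqrt{2} \left(-1 + k\right)$ ($S{\left(Y,k \right)} = 2 - \left(\left(k - 4\right) + 3\right) 2 \sqrt{2} = 2 - \left(\left(-4 + k\right) + 3\right) 2 \sqrt{2} = 2 - \left(-1 + k\right) 2 \sqrt{2} = 2 - 2 \sqrt{2} \left(-1 + k\right)$)
$-19996 + S{\left(-16,H{\left(-4 \right)} \right)} = -19996 + \left(2 + 2 \sqrt{2} - 2 \frac{2}{-2 + \left(-4\right)^{2} - -56} \sqrt{2}\right) = -19996 + \left(2 + 2 \sqrt{2} - 2 \frac{2}{-2 + 16 + 56} \sqrt{2}\right) = -19996 + \left(2 + 2 \sqrt{2} - 2 \cdot \frac{2}{70} \sqrt{2}\right) = -19996 + \left(2 + 2 \sqrt{2} - 2 \cdot 2 \cdot \frac{1}{70} \sqrt{2}\right) = -19996 + \left(2 + 2 \sqrt{2} - \frac{2 \sqrt{2}}{35}\right) = -19996 + \left(2 + \frac{68 \sqrt{2}}{35}\right) = -19994 + \frac{68 \sqrt{2}}{35}$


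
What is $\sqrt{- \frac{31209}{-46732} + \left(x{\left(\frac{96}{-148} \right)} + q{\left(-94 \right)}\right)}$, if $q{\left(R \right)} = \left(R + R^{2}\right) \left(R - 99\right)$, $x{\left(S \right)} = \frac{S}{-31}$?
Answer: $\frac{3 i \sqrt{134654541340786357037}}{26800802} \approx 1298.9 i$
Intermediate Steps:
$x{\left(S \right)} = - \frac{S}{31}$ ($x{\left(S \right)} = S \left(- \frac{1}{31}\right) = - \frac{S}{31}$)
$q{\left(R \right)} = \left(-99 + R\right) \left(R + R^{2}\right)$ ($q{\left(R \right)} = \left(R + R^{2}\right) \left(-99 + R\right) = \left(-99 + R\right) \left(R + R^{2}\right)$)
$\sqrt{- \frac{31209}{-46732} + \left(x{\left(\frac{96}{-148} \right)} + q{\left(-94 \right)}\right)} = \sqrt{- \frac{31209}{-46732} - \left(94 \left(-99 + \left(-94\right)^{2} - -9212\right) + \frac{1}{31} \cdot 96 \frac{1}{-148}\right)} = \sqrt{\left(-31209\right) \left(- \frac{1}{46732}\right) - \left(94 \left(-99 + 8836 + 9212\right) + \frac{1}{31} \cdot 96 \left(- \frac{1}{148}\right)\right)} = \sqrt{\frac{31209}{46732} - \frac{1935225258}{1147}} = \sqrt{- \frac{90436910960133}{53601604}} = \frac{3 i \sqrt{134654541340786357037}}{26800802}$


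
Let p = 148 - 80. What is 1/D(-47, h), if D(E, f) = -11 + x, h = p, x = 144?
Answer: 1/133 ≈ 0.0075188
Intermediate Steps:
p = 68
h = 68
D(E, f) = 133 (D(E, f) = -11 + 144 = 133)
1/D(-47, h) = 1/133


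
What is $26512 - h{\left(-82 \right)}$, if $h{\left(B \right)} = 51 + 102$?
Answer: $26359$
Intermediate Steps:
$h{\left(B \right)} = 153$
$26512 - h{\left(-82 \right)} = 26512 - 153 = 26359$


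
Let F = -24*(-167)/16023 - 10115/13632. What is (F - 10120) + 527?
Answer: -698487867479/72808512 ≈ -9593.5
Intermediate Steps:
F = -35811863/72808512 (F = 4008*(1/16023) - 10115*1/13632 = 1336/5341 - 10115/13632 = -35811863/72808512 ≈ -0.49186)
(F - 10120) + 527 = (-35811863/72808512 - 10120) + 527 = -736857953303/72808512 + 527 = -698487867479/72808512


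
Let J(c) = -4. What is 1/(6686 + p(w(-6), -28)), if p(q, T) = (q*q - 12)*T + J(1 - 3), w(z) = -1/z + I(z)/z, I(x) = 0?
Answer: 9/63155 ≈ 0.00014251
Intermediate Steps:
w(z) = -1/z (w(z) = -1/z + 0/z = -1/z + 0 = -1/z)
p(q, T) = -4 + T*(-12 + q²) (p(q, T) = (q*q - 12)*T - 4 = (q² - 12)*T - 4 = (-12 + q²)*T - 4 = T*(-12 + q²) - 4 = -4 + T*(-12 + q²))
1/(6686 + p(w(-6), -28)) = 1/(6686 + (-4 - 12*(-28) - 28*(-1/(-6))²)) = 1/(6686 + (-4 + 336 - 28*(-1*(-⅙))²)) = 1/(6686 + (-4 + 336 - 28*(⅙)²)) = 1/(6686 + (-4 + 336 - 28*1/36)) = 1/(6686 + (-4 + 336 - 7/9)) = 1/(6686 + 2981/9) = 1/(63155/9) = 9/63155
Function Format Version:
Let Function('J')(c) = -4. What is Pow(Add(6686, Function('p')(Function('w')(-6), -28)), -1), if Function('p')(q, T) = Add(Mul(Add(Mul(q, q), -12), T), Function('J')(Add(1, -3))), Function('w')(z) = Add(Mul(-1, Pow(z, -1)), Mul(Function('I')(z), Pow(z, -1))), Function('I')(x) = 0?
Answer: Rational(9, 63155) ≈ 0.00014251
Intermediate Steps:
Function('w')(z) = Mul(-1, Pow(z, -1)) (Function('w')(z) = Add(Mul(-1, Pow(z, -1)), Mul(0, Pow(z, -1))) = Add(Mul(-1, Pow(z, -1)), 0) = Mul(-1, Pow(z, -1)))
Function('p')(q, T) = Add(-4, Mul(T, Add(-12, Pow(q, 2)))) (Function('p')(q, T) = Add(Mul(Add(Mul(q, q), -12), T), -4) = Add(Mul(Add(Pow(q, 2), -12), T), -4) = Add(Mul(Add(-12, Pow(q, 2)), T), -4) = Add(Mul(T, Add(-12, Pow(q, 2))), -4) = Add(-4, Mul(T, Add(-12, Pow(q, 2)))))
Pow(Add(6686, Function('p')(Function('w')(-6), -28)), -1) = Pow(Add(6686, Add(-4, Mul(-12, -28), Mul(-28, Pow(Mul(-1, Pow(-6, -1)), 2)))), -1) = Pow(Add(6686, Add(-4, 336, Mul(-28, Pow(Mul(-1, Rational(-1, 6)), 2)))), -1) = Pow(Add(6686, Add(-4, 336, Mul(-28, Pow(Rational(1, 6), 2)))), -1) = Pow(Add(6686, Add(-4, 336, Mul(-28, Rational(1, 36)))), -1) = Pow(Add(6686, Add(-4, 336, Rational(-7, 9))), -1) = Pow(Add(6686, Rational(2981, 9)), -1) = Pow(Rational(63155, 9), -1) = Rational(9, 63155)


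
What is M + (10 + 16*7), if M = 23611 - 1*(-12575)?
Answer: 36308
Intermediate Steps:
M = 36186 (M = 23611 + 12575 = 36186)
M + (10 + 16*7) = 36186 + (10 + 16*7) = 36186 + (10 + 112) = 36186 + 122 = 36308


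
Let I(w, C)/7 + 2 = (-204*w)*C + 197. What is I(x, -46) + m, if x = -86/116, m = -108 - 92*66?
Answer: -1551927/29 ≈ -53515.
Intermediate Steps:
m = -6180 (m = -108 - 6072 = -6180)
x = -43/58 (x = -86*1/116 = -43/58 ≈ -0.74138)
I(w, C) = 1365 - 1428*C*w (I(w, C) = -14 + 7*((-204*w)*C + 197) = -14 + 7*(-204*C*w + 197) = -14 + 7*(197 - 204*C*w) = -14 + (1379 - 1428*C*w) = 1365 - 1428*C*w)
I(x, -46) + m = (1365 - 1428*(-46)*(-43/58)) - 6180 = (1365 - 1412292/29) - 6180 = -1372707/29 - 6180 = -1551927/29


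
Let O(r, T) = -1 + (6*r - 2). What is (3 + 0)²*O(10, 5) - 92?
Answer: 421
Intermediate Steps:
O(r, T) = -3 + 6*r (O(r, T) = -1 + (-2 + 6*r) = -3 + 6*r)
(3 + 0)²*O(10, 5) - 92 = (3 + 0)²*(-3 + 6*10) - 92 = 3²*(-3 + 60) - 92 = 9*57 - 92 = 513 - 92 = 421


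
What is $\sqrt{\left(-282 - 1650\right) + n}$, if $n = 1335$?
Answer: $i \sqrt{597} \approx 24.434 i$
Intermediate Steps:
$\sqrt{\left(-282 - 1650\right) + n} = \sqrt{\left(-282 - 1650\right) + 1335} = \sqrt{-1932 + 1335} = \sqrt{-597} = i \sqrt{597}$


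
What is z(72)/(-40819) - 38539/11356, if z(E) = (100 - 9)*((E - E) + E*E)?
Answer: -407661665/27267092 ≈ -14.951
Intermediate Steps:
z(E) = 91*E² (z(E) = 91*(0 + E²) = 91*E²)
z(72)/(-40819) - 38539/11356 = (91*72²)/(-40819) - 38539/11356 = (91*5184)*(-1/40819) - 38539*1/11356 = 471744*(-1/40819) - 2267/668 = -471744/40819 - 2267/668 = -407661665/27267092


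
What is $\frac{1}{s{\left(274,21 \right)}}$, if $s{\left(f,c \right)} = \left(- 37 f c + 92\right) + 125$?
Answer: $- \frac{1}{212681} \approx -4.7019 \cdot 10^{-6}$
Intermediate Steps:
$s{\left(f,c \right)} = 217 - 37 c f$ ($s{\left(f,c \right)} = \left(- 37 c f + 92\right) + 125 = \left(92 - 37 c f\right) + 125 = 217 - 37 c f$)
$\frac{1}{s{\left(274,21 \right)}} = \frac{1}{217 - 777 \cdot 274} = \frac{1}{217 - 212898} = \frac{1}{-212681} = - \frac{1}{212681}$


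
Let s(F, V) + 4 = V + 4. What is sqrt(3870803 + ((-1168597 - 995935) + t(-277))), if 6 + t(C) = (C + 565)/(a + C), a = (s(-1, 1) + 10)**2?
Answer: sqrt(288358473)/13 ≈ 1306.2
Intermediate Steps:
s(F, V) = V (s(F, V) = -4 + (V + 4) = -4 + (4 + V) = V)
a = 121 (a = (1 + 10)**2 = 11**2 = 121)
t(C) = -6 + (565 + C)/(121 + C) (t(C) = -6 + (C + 565)/(121 + C) = -6 + (565 + C)/(121 + C))
sqrt(3870803 + ((-1168597 - 995935) + t(-277))) = sqrt(3870803 + ((-1168597 - 995935) + (-161 - 5*(-277))/(121 - 277))) = sqrt(3870803 + (-2164532 + (-161 + 1385)/(-156))) = sqrt(3870803 + (-2164532 - 1/156*1224)) = sqrt(3870803 + (-2164532 - 102/13)) = sqrt(3870803 - 28139018/13) = sqrt(22181421/13) = sqrt(288358473)/13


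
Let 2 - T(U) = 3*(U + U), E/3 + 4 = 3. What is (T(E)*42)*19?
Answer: 15960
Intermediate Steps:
E = -3 (E = -12 + 3*3 = -12 + 9 = -3)
T(U) = 2 - 6*U (T(U) = 2 - 3*(U + U) = 2 - 3*2*U = 2 - 6*U)
(T(E)*42)*19 = ((2 - 6*(-3))*42)*19 = ((2 + 18)*42)*19 = (20*42)*19 = 840*19 = 15960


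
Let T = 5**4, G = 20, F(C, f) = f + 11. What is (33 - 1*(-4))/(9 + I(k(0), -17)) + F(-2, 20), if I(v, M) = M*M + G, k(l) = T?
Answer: 9895/318 ≈ 31.116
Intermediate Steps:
F(C, f) = 11 + f
T = 625
k(l) = 625
I(v, M) = 20 + M**2 (I(v, M) = M*M + 20 = M**2 + 20 = 20 + M**2)
(33 - 1*(-4))/(9 + I(k(0), -17)) + F(-2, 20) = (33 - 1*(-4))/(9 + (20 + (-17)**2)) + (11 + 20) = (33 + 4)/(9 + (20 + 289)) + 31 = 37/(9 + 309) + 31 = 37/318 + 31 = 9895/318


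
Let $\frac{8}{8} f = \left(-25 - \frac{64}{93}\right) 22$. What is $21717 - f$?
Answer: $\frac{2072239}{93} \approx 22282.0$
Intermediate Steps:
$f = - \frac{52558}{93}$ ($f = \left(-25 - \frac{64}{93}\right) 22 = \left(- \frac{2389}{93}\right) 22 = - \frac{52558}{93} \approx -565.14$)
$21717 - f = 21717 - - \frac{52558}{93} = 21717 + \frac{52558}{93} = \frac{2072239}{93}$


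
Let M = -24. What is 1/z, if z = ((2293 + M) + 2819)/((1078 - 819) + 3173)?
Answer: 143/212 ≈ 0.67453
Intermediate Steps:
z = 212/143 (z = ((2293 - 24) + 2819)/((1078 - 819) + 3173) = (2269 + 2819)/(259 + 3173) = 5088/3432 = 5088*(1/3432) = 212/143 ≈ 1.4825)
1/z = 1/(212/143) = 143/212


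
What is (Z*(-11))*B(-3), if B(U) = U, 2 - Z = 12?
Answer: -330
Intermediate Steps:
Z = -10 (Z = 2 - 1*12 = 2 - 12 = -10)
(Z*(-11))*B(-3) = -10*(-11)*(-3) = 110*(-3) = -330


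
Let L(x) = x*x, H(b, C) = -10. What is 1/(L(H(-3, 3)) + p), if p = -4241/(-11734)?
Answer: 11734/1177641 ≈ 0.0099640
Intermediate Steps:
p = 4241/11734 (p = -4241*(-1/11734) = 4241/11734 ≈ 0.36143)
L(x) = x²
1/(L(H(-3, 3)) + p) = 1/((-10)² + 4241/11734) = 1/(100 + 4241/11734) = 1/(1177641/11734) = 11734/1177641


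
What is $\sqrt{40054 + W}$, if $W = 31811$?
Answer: $3 \sqrt{7985} \approx 268.08$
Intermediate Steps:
$\sqrt{40054 + W} = \sqrt{40054 + 31811} = \sqrt{71865} = 3 \sqrt{7985}$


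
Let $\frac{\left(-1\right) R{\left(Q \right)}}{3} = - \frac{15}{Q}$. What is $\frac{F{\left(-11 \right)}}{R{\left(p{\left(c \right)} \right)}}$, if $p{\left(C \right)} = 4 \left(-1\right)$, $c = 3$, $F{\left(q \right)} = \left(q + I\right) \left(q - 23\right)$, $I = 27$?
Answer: $\frac{2176}{45} \approx 48.356$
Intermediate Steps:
$F{\left(q \right)} = \left(-23 + q\right) \left(27 + q\right)$ ($F{\left(q \right)} = \left(q + 27\right) \left(q - 23\right) = \left(27 + q\right) \left(-23 + q\right) = \left(-23 + q\right) \left(27 + q\right)$)
$p{\left(C \right)} = -4$
$R{\left(Q \right)} = \frac{45}{Q}$ ($R{\left(Q \right)} = - 3 \left(- \frac{15}{Q}\right) = \frac{45}{Q}$)
$\frac{F{\left(-11 \right)}}{R{\left(p{\left(c \right)} \right)}} = \frac{-621 + \left(-11\right)^{2} + 4 \left(-11\right)}{45 \frac{1}{-4}} = \frac{-621 + 121 - 44}{45 \left(- \frac{1}{4}\right)} = - \frac{544}{- \frac{45}{4}} = \left(-544\right) \left(- \frac{4}{45}\right) = \frac{2176}{45}$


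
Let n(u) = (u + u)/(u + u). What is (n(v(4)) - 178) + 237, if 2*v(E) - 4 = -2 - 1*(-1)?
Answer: 60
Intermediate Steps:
v(E) = 3/2 (v(E) = 2 + (-2 - 1*(-1))/2 = 2 + (-2 + 1)/2 = 2 + (½)*(-1) = 2 - ½ = 3/2)
n(u) = 1 (n(u) = (2*u)/((2*u)) = (2*u)*(1/(2*u)) = 1)
(n(v(4)) - 178) + 237 = (1 - 178) + 237 = -177 + 237 = 60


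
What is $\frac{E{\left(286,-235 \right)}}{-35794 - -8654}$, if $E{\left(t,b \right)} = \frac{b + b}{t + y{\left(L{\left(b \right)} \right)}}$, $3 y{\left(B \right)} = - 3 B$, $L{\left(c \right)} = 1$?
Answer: $\frac{47}{773490} \approx 6.0764 \cdot 10^{-5}$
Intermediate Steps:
$y{\left(B \right)} = - B$ ($y{\left(B \right)} = \frac{\left(-3\right) B}{3} = - B$)
$E{\left(t,b \right)} = \frac{2 b}{-1 + t}$ ($E{\left(t,b \right)} = \frac{b + b}{t - 1} = \frac{2 b}{t - 1} = \frac{2 b}{-1 + t}$)
$\frac{E{\left(286,-235 \right)}}{-35794 - -8654} = \frac{2 \left(-235\right) \frac{1}{-1 + 286}}{-35794 - -8654} = \frac{2 \left(-235\right) \frac{1}{285}}{-35794 + 8654} = \frac{2 \left(-235\right) \frac{1}{285}}{-27140} = \left(- \frac{94}{57}\right) \left(- \frac{1}{27140}\right) = \frac{47}{773490}$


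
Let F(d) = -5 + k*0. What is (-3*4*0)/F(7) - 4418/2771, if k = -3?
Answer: -4418/2771 ≈ -1.5944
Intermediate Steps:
F(d) = -5 (F(d) = -5 - 3*0 = -5 + 0 = -5)
(-3*4*0)/F(7) - 4418/2771 = (-3*4*0)/(-5) - 4418/2771 = -12*0*(-⅕) - 4418*1/2771 = 0*(-⅕) - 4418/2771 = 0 - 4418/2771 = -4418/2771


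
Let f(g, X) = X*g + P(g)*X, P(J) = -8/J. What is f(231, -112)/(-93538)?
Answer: 426824/1543377 ≈ 0.27655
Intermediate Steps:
f(g, X) = X*g - 8*X/g (f(g, X) = X*g + (-8/g)*X = X*g - 8*X/g)
f(231, -112)/(-93538) = -112*(-8 + 231²)/231/(-93538) = -112*1/231*(-8 + 53361)*(-1/93538) = -112*1/231*53353*(-1/93538) = -853648/33*(-1/93538) = 426824/1543377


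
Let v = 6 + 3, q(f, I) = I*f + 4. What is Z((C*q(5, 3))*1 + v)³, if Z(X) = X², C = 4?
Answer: 377149515625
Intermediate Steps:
q(f, I) = 4 + I*f
v = 9
Z((C*q(5, 3))*1 + v)³ = (((4*(4 + 3*5))*1 + 9)²)³ = (((4*(4 + 15))*1 + 9)²)³ = (((4*19)*1 + 9)²)³ = ((76*1 + 9)²)³ = ((76 + 9)²)³ = (85²)³ = 7225³ = 377149515625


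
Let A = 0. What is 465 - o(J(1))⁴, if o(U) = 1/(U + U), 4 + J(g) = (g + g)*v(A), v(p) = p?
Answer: 1904639/4096 ≈ 465.00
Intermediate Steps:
J(g) = -4 (J(g) = -4 + (g + g)*0 = -4 + (2*g)*0 = -4 + 0 = -4)
o(U) = 1/(2*U)
465 - o(J(1))⁴ = 465 - ((½)/(-4))⁴ = 465 - ((½)*(-¼))⁴ = 465 - (-⅛)⁴ = 465 - 1*1/4096 = 465 - 1/4096 = 1904639/4096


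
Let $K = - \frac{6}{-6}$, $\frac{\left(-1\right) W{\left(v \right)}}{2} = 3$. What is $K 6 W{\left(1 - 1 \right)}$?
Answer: $-36$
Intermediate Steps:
$W{\left(v \right)} = -6$ ($W{\left(v \right)} = \left(-2\right) 3 = -6$)
$K = 1$ ($K = \left(-6\right) \left(- \frac{1}{6}\right) = 1$)
$K 6 W{\left(1 - 1 \right)} = 1 \cdot 6 \left(-6\right) = 6 \left(-6\right) = -36$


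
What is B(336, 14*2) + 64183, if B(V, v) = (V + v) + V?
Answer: 64883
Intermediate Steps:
B(V, v) = v + 2*V
B(336, 14*2) + 64183 = (14*2 + 2*336) + 64183 = (28 + 672) + 64183 = 700 + 64183 = 64883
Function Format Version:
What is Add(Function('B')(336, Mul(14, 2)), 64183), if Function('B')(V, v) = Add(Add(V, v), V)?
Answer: 64883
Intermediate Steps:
Function('B')(V, v) = Add(v, Mul(2, V))
Add(Function('B')(336, Mul(14, 2)), 64183) = Add(Add(Mul(14, 2), Mul(2, 336)), 64183) = Add(Add(28, 672), 64183) = Add(700, 64183) = 64883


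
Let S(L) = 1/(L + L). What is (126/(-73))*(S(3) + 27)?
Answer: -3423/73 ≈ -46.890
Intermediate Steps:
S(L) = 1/(2*L)
(126/(-73))*(S(3) + 27) = (126/(-73))*((½)/3 + 27) = (126*(-1/73))*((½)*(⅓) + 27) = -126*(⅙ + 27)/73 = -126/73*163/6 = -3423/73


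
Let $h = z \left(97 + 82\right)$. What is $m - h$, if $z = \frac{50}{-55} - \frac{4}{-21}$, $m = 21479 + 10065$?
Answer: $\frac{7316378}{231} \approx 31673.0$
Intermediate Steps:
$m = 31544$
$z = - \frac{166}{231}$ ($z = 50 \left(- \frac{1}{55}\right) - - \frac{4}{21} = - \frac{10}{11} + \frac{4}{21} = - \frac{166}{231} \approx -0.71861$)
$h = - \frac{29714}{231}$ ($h = - \frac{166 \left(97 + 82\right)}{231} = \left(- \frac{166}{231}\right) 179 = - \frac{29714}{231} \approx -128.63$)
$m - h = 31544 - - \frac{29714}{231} = 31544 + \frac{29714}{231} = \frac{7316378}{231}$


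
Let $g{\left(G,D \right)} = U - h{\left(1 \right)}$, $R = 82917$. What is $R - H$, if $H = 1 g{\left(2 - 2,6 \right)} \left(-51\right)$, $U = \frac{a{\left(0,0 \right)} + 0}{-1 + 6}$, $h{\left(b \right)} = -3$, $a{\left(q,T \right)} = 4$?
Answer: $\frac{415554}{5} \approx 83111.0$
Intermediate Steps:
$U = \frac{4}{5}$ ($U = \frac{4 + 0}{-1 + 6} = \frac{4}{5} \approx 0.8$)
$g{\left(G,D \right)} = \frac{19}{5}$ ($g{\left(G,D \right)} = \frac{4}{5} - -3 = \frac{4}{5} + 3 = \frac{19}{5}$)
$H = - \frac{969}{5}$ ($H = 1 \cdot \frac{19}{5} \left(-51\right) = \frac{19}{5} \left(-51\right) = - \frac{969}{5} \approx -193.8$)
$R - H = 82917 - - \frac{969}{5} = 82917 + \frac{969}{5} = \frac{415554}{5}$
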